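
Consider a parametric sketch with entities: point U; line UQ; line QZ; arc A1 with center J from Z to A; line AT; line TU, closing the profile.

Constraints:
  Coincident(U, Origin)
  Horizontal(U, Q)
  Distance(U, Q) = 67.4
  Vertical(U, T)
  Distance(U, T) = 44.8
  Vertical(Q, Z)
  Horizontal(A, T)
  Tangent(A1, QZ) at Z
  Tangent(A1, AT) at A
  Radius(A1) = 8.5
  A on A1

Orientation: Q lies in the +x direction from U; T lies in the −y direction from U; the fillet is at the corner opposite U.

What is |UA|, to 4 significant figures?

74.00

U is at the origin; UQ is horizontal with |UQ| = 67.4 and Q on the +x side, so Q = (67.40, 0.000). U and T share the same x with |UT| = 44.8 and T on the −y side, so T = (0.000, -44.80). The virtual corner opposite U is at (67.40, -44.80). A1 meets QZ tangentially, so JZ is at right angles to QZ and tangency of A1 to AT means the radius JA is perpendicular to AT, with radius 8.5, so the center J sits 8.5 in from both sides at J = (58.90, -36.30). That places the tangent points at Z = (67.40, -36.30) on QZ and A = (58.90, -44.80) on AT. Then |UA| = |A − U| = 74.00.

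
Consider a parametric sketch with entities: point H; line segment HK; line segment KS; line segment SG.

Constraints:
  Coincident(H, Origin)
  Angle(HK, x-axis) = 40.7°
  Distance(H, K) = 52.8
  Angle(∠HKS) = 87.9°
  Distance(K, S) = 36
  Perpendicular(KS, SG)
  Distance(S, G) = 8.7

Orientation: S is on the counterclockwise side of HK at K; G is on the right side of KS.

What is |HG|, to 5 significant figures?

70.273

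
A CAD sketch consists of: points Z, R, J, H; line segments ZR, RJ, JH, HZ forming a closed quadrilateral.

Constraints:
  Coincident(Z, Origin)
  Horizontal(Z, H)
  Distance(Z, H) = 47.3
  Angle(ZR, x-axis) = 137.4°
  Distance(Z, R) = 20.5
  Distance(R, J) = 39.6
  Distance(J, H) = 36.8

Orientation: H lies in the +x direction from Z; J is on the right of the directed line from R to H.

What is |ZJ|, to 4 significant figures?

19.12

Checks: |RJ| = 39.60 ✓; |JH| = 36.80 ✓.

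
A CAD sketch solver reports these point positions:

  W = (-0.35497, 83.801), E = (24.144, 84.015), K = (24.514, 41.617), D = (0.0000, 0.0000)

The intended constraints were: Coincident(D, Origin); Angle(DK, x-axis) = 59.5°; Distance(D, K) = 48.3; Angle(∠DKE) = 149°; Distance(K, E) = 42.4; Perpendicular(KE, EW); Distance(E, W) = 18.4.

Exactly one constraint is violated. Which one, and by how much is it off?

Distance(E, W) = 18.4 — off by 6.10.

D = (0.00, 0.00) ✓; DK at 59.50° ✓; |DK| = 48.30 ✓; ∠DKE = 149.0° ✓; |KE| = 42.40 ✓; ∠(KE, EW) = 90.00° ✓; |EW| = 24.50 ✗.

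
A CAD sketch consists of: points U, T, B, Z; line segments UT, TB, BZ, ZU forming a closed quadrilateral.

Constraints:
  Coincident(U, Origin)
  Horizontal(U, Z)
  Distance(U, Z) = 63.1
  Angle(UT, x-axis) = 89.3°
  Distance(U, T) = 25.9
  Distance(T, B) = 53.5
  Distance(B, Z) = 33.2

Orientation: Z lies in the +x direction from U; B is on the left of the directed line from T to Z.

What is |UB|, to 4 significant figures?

62.22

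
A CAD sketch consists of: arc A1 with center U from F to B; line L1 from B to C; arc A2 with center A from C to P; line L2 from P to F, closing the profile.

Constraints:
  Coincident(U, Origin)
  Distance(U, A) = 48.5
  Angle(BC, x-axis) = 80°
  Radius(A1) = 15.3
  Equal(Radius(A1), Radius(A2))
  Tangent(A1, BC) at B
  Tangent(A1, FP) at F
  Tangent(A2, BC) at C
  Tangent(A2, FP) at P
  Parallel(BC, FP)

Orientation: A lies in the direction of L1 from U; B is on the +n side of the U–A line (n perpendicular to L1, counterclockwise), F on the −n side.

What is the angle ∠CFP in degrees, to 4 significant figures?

32.25°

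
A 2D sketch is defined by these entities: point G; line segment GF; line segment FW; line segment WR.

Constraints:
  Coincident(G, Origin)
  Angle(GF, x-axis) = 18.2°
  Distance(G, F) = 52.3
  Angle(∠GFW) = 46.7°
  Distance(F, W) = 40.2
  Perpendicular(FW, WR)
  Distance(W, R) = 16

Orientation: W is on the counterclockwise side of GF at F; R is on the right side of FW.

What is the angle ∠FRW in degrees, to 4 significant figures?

68.30°

G is at the origin; GF runs at 18.2° with length 52.3, so F = 52.3·(cos 18.2°, sin 18.2°) = (49.68, 16.34). ∠GFW = 46.7°, so FW runs at 18.2° + (180° − 46.7°) = 151.5° from the x-axis; with |FW| = 40.2, W = F + 40.2·(cos 151.5°, sin 151.5°) = (14.36, 35.52). The perpendicularity gives WR at right angles to FW; with |WR| = 16.0 on the right of FW, R = W + 16.0·(0.4772, 0.8788) = (21.99, 49.58). Then cos ∠FRW = RF·RW / (|RF||RW|), giving 68.30°.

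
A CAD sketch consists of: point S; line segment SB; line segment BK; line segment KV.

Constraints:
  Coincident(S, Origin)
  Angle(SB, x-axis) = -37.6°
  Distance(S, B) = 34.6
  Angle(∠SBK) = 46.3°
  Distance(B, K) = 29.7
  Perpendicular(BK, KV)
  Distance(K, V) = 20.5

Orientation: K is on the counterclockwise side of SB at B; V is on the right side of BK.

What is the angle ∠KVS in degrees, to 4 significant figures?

7.257°

S is at the origin; SB runs at -37.6° with length 34.6, so B = 34.6·(cos -37.6°, sin -37.6°) = (27.41, -21.11). ∠SBK = 46.3°, so BK runs at -37.6° + (180° − 46.3°) = 96.10° from the x-axis; with |BK| = 29.7, K = B + 29.7·(cos 96.10°, sin 96.10°) = (24.26, 8.421). BK ⟂ KV; with |KV| = 20.5 on the right of BK, V = K + 20.5·(0.9943, 0.1063) = (44.64, 10.60). Then cos ∠KVS = VK·VS / (|VK||VS|), giving 7.257°.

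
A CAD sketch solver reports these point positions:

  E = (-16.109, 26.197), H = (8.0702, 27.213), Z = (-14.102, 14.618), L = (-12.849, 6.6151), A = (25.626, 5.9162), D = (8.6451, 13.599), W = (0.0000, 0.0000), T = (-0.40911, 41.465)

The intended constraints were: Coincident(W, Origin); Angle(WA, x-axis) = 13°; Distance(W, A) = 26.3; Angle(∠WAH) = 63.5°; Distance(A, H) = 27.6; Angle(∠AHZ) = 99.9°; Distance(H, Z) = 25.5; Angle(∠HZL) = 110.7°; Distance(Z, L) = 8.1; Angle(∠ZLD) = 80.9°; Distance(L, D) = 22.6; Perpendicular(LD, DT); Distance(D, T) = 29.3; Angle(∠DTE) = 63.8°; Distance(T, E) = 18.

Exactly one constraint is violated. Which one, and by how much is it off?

Distance(T, E) = 18 — off by 3.90.

W = (0.00, 0.00) ✓; WA at 13.00° ✓; |WA| = 26.30 ✓; ∠WAH = 63.50° ✓; |AH| = 27.60 ✓; ∠AHZ = 99.90° ✓; |HZ| = 25.50 ✓; ∠HZL = 110.7° ✓; |ZL| = 8.100 ✓; ∠ZLD = 80.90° ✓; |LD| = 22.60 ✓; ∠(LD, DT) = 90.00° ✓; |DT| = 29.30 ✓; ∠DTE = 63.80° ✓; |TE| = 21.90 ✗.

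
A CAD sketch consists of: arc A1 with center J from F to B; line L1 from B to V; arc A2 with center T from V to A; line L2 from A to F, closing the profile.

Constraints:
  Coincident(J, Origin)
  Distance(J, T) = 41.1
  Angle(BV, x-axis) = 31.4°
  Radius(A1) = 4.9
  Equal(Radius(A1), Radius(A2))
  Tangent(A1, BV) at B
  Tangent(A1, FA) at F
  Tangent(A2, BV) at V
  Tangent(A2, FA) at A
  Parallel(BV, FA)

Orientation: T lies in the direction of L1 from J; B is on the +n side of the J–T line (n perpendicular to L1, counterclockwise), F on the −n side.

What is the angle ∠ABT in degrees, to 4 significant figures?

6.613°

Tangency of A1 to both parallel lines with radius 4.9 puts B and F at J ± 4.9·n: B = (-2.553, 4.182), F = (2.553, -4.182). Equal radii place V and A the same way about T: V = T + 4.9·n = (32.53, 25.60), A = T − 4.9·n = (37.63, 17.23). Then cos ∠ABT = BA·BT / (|BA||BT|), giving 6.613°.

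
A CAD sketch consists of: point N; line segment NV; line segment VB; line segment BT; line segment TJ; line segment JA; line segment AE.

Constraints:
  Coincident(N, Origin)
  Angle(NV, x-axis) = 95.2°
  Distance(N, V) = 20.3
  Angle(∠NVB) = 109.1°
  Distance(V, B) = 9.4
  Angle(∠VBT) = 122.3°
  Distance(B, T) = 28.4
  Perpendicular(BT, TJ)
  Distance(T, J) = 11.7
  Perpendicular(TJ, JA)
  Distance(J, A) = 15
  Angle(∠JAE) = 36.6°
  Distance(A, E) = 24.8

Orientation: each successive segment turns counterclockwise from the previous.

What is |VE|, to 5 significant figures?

39.889

N is at the origin; NV runs at 95.2° with length 20.3, so V = (-1.8398, 20.216). ∠NVB = 109.1° gives VB at 166.10° from the x-axis; with |VB| = 9.4, B = (-10.965, 22.475). ∠VBT = 122.3° gives BT at -136.20° from the x-axis; with |BT| = 28.4, T = (-31.463, 2.8177). BT ⟂ TJ, so TJ runs at -46.200°; with |TJ| = 11.7, J = (-23.364, -5.6269). The perpendicularity gives JA at right angles to TJ, so JA runs at 43.800°; with |JA| = 15.0, A = (-12.538, 4.7553). ∠JAE = 36.6° gives AE at -172.80° from the x-axis; with |AE| = 24.8, E = (-37.143, 1.6470). Then |VE| = |E − V| = 39.889.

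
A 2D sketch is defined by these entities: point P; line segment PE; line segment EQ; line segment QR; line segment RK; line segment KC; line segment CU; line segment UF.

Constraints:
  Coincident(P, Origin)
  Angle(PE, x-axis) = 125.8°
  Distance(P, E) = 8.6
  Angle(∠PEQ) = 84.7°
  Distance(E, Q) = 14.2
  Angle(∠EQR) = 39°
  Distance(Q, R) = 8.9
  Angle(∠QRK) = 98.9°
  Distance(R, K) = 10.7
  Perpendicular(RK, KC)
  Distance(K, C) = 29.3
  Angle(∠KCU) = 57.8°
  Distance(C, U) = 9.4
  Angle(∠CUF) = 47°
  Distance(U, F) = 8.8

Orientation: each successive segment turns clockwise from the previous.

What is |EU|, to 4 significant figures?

25.83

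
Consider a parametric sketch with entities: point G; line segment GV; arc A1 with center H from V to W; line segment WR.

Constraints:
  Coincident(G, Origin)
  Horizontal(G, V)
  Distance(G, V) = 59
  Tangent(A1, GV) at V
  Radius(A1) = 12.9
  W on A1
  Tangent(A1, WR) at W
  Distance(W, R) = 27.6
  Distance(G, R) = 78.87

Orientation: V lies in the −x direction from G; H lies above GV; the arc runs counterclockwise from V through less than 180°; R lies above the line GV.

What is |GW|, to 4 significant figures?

53.35

G is at the origin; GV is horizontal with |GV| = 59.0 and V on the −x side, so V = (-59.00, 0.000). A1 meets GV tangentially, so HV is at right angles to GV, so H = V + (0, 12.9) = (-59.00, 12.90). Since HW ⟂ WR (tangency), |HR| = √(12.9² + 27.6²) = 30.47 regardless of where W sits on A1. So R lies on both circle(G, 78.87) and circle(H, 30.47); the above-GV intersection is R = (-66.48, 42.43). W is the foot of the tangent from R: W = (-49.01, 21.07).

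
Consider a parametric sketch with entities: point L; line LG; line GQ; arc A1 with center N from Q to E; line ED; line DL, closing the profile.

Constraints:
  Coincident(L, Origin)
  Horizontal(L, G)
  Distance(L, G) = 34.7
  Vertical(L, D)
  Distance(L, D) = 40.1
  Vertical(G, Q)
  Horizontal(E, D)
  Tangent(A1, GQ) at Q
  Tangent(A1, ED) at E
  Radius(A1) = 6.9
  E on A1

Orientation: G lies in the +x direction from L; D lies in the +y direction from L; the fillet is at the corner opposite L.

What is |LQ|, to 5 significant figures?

48.024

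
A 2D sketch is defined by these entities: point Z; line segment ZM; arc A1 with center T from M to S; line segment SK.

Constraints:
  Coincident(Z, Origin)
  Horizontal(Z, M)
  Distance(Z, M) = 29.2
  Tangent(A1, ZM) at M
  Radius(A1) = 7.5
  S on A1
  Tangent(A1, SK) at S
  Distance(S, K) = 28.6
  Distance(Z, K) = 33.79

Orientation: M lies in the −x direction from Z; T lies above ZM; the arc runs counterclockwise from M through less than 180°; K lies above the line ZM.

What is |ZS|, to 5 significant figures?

22.710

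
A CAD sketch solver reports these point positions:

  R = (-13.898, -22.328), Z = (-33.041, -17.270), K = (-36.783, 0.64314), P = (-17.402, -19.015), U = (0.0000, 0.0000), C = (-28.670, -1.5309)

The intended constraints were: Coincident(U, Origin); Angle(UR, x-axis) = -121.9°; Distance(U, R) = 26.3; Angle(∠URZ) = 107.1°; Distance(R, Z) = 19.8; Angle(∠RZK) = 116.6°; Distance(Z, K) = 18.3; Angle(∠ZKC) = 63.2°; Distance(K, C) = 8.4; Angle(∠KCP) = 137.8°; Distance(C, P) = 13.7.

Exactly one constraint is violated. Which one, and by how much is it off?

Distance(C, P) = 13.7 — off by 7.10.

U = (0.00, 0.00) ✓; UR at -121.9° ✓; |UR| = 26.30 ✓; ∠URZ = 107.1° ✓; |RZ| = 19.80 ✓; ∠RZK = 116.6° ✓; |ZK| = 18.30 ✓; ∠ZKC = 63.20° ✓; |KC| = 8.399 ✓; ∠KCP = 137.8° ✓; |CP| = 20.80 ✗.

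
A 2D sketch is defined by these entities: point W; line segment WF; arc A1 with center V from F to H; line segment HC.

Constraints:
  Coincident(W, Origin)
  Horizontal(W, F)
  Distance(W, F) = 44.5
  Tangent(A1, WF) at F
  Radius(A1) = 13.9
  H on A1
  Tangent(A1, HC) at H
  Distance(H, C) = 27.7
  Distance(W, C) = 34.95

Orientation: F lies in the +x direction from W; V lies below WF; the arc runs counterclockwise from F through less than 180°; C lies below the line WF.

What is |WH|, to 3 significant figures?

33.4

W is at the origin; WF is horizontal with |WF| = 44.5 and F on the +x side, so F = (44.5, 0.00). Tangency of A1 to WF means the radius VF is perpendicular to WF, so V = F + (0, -13.9) = (44.5, -13.9). Since VH ⟂ HC (tangency), |VC| = √(13.9² + 27.7²) = 31.0 regardless of where H sits on A1. So C lies on both circle(W, 34.95) and circle(V, 31.0); the below-WF intersection is C = (18.0, -30.0). H is the foot of the tangent from C: H = (32.7, -6.51).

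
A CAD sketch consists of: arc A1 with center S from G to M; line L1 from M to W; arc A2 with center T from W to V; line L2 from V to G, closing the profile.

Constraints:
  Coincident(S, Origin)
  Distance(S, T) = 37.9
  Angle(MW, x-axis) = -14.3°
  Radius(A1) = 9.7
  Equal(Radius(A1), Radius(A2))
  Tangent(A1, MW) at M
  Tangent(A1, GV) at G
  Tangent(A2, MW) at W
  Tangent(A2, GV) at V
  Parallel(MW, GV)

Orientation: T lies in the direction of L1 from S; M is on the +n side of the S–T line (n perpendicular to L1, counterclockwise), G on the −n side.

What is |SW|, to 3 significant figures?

39.1

The slot axis is L1's direction at -14.3°, so u = (cos -14.3°, sin -14.3°) = (0.969, -0.247) and n = (−sin -14.3°, cos -14.3°) = (0.247, 0.969). S is at the origin and T lies 37.9 along u from S, so T = 37.9·u = (36.7, -9.36). Tangency of A1 to both parallel lines with radius 9.7 puts M and G at S ± 9.7·n: M = (2.40, 9.40), G = (-2.40, -9.40). Equal radii place W and V the same way about T: W = T + 9.7·n = (39.1, 0.0382), V = T − 9.7·n = (34.3, -18.8). Then |SW| = |W − S| = 39.1.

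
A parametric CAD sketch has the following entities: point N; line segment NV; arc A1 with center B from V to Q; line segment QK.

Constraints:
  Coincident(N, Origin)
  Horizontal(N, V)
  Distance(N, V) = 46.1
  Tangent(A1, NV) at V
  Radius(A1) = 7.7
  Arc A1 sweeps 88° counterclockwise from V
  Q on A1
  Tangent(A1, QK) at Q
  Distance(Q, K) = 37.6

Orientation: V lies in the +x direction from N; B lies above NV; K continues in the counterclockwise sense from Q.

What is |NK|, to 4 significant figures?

71.15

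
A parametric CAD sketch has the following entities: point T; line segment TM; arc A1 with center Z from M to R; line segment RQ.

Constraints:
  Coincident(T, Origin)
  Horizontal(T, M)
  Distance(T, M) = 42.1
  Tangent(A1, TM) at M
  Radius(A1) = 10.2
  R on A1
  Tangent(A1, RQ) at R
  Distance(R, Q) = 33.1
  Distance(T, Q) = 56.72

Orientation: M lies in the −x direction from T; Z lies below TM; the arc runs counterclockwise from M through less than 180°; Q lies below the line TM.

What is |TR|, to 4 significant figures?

53.26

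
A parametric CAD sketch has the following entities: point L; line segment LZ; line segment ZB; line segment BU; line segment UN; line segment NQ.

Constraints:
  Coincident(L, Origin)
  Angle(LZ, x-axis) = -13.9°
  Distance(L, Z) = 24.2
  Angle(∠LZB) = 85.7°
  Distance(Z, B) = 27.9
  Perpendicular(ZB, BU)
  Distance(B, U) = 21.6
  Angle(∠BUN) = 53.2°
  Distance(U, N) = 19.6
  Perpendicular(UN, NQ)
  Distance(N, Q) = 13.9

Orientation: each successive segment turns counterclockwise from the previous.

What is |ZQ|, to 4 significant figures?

20.57

∠BUN = 53.2° gives UN at -62.80° from the x-axis; with |UN| = 19.6, N = (15.81, 7.865). UN ⟂ NQ, so NQ runs at 27.20°; with |NQ| = 13.9, Q = (28.17, 14.22). Then |ZQ| = |Q − Z| = 20.57.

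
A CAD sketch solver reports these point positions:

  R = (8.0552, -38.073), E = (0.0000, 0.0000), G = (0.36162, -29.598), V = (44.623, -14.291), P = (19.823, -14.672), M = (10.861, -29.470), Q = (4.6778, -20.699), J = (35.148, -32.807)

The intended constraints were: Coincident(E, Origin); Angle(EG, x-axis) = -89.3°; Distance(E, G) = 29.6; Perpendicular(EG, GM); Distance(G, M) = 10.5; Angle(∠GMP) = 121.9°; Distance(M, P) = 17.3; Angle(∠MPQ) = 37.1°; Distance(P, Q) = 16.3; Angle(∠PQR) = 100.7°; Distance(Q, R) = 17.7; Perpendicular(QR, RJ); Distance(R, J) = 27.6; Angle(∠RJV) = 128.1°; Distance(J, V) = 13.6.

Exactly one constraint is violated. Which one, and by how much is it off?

Distance(J, V) = 13.6 — off by 7.20.

E = (0.00, 0.00) ✓; EG at -89.30° ✓; |EG| = 29.60 ✓; ∠(EG, GM) = 90.00° ✓; |GM| = 10.50 ✓; ∠GMP = 121.9° ✓; |MP| = 17.30 ✓; ∠MPQ = 37.10° ✓; |PQ| = 16.30 ✓; ∠PQR = 100.7° ✓; |QR| = 17.70 ✓; ∠(QR, RJ) = 90.00° ✓; |RJ| = 27.60 ✓; ∠RJV = 128.1° ✓; |JV| = 20.80 ✗.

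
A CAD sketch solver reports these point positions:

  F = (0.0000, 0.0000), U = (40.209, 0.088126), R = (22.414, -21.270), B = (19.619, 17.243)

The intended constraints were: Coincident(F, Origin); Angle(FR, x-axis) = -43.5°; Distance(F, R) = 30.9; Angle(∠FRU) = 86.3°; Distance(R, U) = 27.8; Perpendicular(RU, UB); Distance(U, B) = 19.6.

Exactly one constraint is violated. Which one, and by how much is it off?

Distance(U, B) = 19.6 — off by 7.20.

F = (0.00, 0.00) ✓; FR at -43.50° ✓; |FR| = 30.90 ✓; ∠FRU = 86.30° ✓; |RU| = 27.80 ✓; ∠(RU, UB) = 90.00° ✓; |UB| = 26.80 ✗.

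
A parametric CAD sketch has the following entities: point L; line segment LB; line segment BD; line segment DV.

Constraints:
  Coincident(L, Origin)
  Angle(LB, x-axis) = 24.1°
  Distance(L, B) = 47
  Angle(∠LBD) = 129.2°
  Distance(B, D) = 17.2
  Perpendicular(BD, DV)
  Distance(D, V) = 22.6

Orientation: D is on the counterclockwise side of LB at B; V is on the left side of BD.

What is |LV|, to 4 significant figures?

48.90

∠LBD = 129.2°, so BD runs at 24.1° + (180° − 129.2°) = 74.90° from the x-axis; with |BD| = 17.2, D = B + 17.2·(cos 74.90°, sin 74.90°) = (47.38, 35.80). The perpendicularity gives DV at right angles to BD; with |DV| = 22.6 on the left of BD, V = D + 22.6·(-0.9655, 0.2605) = (25.56, 41.69). Then |LV| = |V − L| = 48.90.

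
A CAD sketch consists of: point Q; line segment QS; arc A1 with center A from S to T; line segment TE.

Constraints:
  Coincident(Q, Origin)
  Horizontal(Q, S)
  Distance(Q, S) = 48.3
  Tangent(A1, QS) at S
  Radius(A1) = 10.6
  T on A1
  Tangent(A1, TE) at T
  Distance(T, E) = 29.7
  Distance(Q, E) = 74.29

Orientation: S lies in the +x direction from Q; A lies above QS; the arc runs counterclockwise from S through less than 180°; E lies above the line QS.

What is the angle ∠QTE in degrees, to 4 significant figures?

108.3°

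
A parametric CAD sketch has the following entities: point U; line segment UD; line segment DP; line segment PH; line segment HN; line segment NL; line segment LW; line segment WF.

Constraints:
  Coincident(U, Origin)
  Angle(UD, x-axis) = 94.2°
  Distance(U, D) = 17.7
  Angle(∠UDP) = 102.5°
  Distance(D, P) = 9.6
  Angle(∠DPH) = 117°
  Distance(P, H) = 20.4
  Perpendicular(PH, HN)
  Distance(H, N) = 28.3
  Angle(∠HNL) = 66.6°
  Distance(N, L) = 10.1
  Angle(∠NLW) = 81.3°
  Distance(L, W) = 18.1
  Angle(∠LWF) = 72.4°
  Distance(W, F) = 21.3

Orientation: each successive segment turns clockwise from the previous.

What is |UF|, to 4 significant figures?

25.80

U is at the origin; UD runs at 94.2° with length 17.7, so D = (-1.296, 17.65). ∠UDP = 102.5° gives DP at 16.70° from the x-axis; with |DP| = 9.6, P = (7.899, 20.41). ∠DPH = 117.0° gives PH at -46.30° from the x-axis; with |PH| = 20.4, H = (21.99, 5.663). PH is perpendicular to HN, so HN runs at -136.3°; with |HN| = 28.3, N = (1.533, -13.89). ∠HNL = 66.6° gives NL at 110.3° from the x-axis; with |NL| = 10.1, L = (-1.971, -4.417). ∠NLW = 81.3° gives LW at 11.60° from the x-axis; with |LW| = 18.1, W = (15.76, -0.7772). ∠LWF = 72.4° gives WF at -96.00° from the x-axis; with |WF| = 21.3, F = (13.53, -21.96). Then |UF| = |F − U| = 25.80.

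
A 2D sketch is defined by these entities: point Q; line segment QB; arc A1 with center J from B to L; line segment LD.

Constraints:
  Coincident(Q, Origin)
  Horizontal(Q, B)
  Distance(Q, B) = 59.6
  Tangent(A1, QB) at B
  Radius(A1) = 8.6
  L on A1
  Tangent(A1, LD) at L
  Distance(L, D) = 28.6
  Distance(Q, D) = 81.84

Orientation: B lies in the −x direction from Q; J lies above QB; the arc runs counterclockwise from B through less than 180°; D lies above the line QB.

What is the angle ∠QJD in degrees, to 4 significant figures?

127.3°

Checks: |QB| = 59.60 ✓; |JL| = 8.600 ✓; ∠(JL, LD) = 90.00° ✓; |LD| = 28.60 ✓; |QD| = 81.84 ✓.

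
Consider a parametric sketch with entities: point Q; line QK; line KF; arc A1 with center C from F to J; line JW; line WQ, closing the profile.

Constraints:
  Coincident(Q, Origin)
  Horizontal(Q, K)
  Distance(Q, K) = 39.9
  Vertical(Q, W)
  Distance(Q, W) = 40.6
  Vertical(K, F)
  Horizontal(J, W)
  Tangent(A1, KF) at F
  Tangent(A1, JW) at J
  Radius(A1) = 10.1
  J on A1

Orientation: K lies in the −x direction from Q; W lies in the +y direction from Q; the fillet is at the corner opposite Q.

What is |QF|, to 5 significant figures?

50.222

The virtual corner opposite Q is at (-39.900, 40.600). A1 meets KF tangentially, so CF is at right angles to KF and the tangent condition forces CJ to be normal to JW, with radius 10.1, so the center C sits 10.1 in from both sides at C = (-29.800, 30.500). That places the tangent points at F = (-39.900, 30.500) on KF and J = (-29.800, 40.600) on JW. Then |QF| = |F − Q| = 50.222.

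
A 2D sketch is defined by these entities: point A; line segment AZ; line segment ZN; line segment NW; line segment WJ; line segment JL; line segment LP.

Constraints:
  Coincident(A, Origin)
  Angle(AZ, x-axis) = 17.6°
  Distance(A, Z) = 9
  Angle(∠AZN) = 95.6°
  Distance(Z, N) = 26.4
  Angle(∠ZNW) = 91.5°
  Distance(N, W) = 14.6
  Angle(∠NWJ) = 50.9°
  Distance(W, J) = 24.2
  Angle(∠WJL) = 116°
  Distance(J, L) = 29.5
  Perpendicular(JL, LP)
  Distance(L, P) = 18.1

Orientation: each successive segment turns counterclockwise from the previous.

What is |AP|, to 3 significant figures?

47.1

A is at the origin; AZ runs at 17.6° with length 9.0, so Z = (8.58, 2.72). ∠AZN = 95.6° gives ZN at 102° from the x-axis; with |ZN| = 26.4, N = (3.09, 28.5). ∠ZNW = 91.5° gives NW at -170° from the x-axis; with |NW| = 14.6, W = (-11.3, 25.9). ∠NWJ = 50.9° gives WJ at -40.4° from the x-axis; with |WJ| = 24.2, J = (7.16, 10.2). ∠WJL = 116.0° gives JL at 23.6° from the x-axis; with |JL| = 29.5, L = (34.2, 22.0). JL ⟂ LP, so LP runs at 114°; with |LP| = 18.1, P = (26.9, 38.6). Then |AP| = |P − A| = 47.1.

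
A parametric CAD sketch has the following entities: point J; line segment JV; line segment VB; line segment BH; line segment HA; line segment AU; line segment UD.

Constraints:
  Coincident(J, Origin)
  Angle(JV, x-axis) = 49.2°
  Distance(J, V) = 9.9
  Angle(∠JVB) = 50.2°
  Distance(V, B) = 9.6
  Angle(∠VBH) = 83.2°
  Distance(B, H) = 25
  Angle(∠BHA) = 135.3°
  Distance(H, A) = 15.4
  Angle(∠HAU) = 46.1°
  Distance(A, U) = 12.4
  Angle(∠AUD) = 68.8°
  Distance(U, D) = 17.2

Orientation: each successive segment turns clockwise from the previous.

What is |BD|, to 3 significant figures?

29.8

J is at the origin; JV runs at 49.2° with length 9.9, so V = (6.47, 7.49). ∠JVB = 50.2° gives VB at -80.6° from the x-axis; with |VB| = 9.6, B = (8.04, -1.98). ∠VBH = 83.2° gives BH at -177° from the x-axis; with |BH| = 25.0, H = (-16.9, -3.11). ∠BHA = 135.3° gives HA at 138° from the x-axis; with |HA| = 15.4, A = (-28.4, 7.21). ∠HAU = 46.1° gives AU at 4.00° from the x-axis; with |AU| = 12.4, U = (-16.0, 8.08). ∠AUD = 68.8° gives UD at -107° from the x-axis; with |UD| = 17.2, D = (-21.1, -8.35). Then |BD| = |D − B| = 29.8.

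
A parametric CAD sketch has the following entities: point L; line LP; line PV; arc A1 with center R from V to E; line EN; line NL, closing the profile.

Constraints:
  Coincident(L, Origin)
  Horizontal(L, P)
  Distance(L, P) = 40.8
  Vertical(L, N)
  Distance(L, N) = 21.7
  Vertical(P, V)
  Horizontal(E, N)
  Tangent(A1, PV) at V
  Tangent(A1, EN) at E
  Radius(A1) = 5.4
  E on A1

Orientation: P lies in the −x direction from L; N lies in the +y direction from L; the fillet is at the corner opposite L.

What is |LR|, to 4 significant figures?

38.97

L is at the origin; LP is horizontal with |LP| = 40.8 and P on the −x side, so P = (-40.80, 0.000). LN is vertical with |LN| = 21.7 and N on the +y side, so N = (0.000, 21.70). The virtual corner opposite L is at (-40.80, 21.70). A1 meets PV tangentially, so RV is at right angles to PV and the tangent condition forces RE to be normal to EN, with radius 5.4, so the center R sits 5.4 in from both sides at R = (-35.40, 16.30). Then |LR| = |R − L| = 38.97.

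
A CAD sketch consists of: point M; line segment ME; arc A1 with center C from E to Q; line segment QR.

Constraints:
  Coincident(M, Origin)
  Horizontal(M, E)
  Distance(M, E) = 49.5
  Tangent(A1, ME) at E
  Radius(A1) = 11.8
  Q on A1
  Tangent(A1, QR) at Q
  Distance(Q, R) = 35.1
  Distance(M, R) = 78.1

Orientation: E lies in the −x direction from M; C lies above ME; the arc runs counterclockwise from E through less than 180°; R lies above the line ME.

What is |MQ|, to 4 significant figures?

44.82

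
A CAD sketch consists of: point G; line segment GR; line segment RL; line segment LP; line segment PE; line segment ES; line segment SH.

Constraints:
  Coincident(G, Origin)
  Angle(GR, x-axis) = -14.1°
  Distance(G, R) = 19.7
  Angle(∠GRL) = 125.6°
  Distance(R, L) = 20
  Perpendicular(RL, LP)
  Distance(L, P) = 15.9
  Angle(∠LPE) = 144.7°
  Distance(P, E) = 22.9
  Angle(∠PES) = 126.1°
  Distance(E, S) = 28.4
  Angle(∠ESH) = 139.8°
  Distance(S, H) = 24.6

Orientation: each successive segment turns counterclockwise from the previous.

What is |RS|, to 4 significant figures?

41.13

G is at the origin; GR runs at -14.1° with length 19.7, so R = (19.11, -4.799). ∠GRL = 125.6° gives RL at 40.30° from the x-axis; with |RL| = 20.0, L = (34.36, 8.137). The perpendicularity gives LP at right angles to RL, so LP runs at 130.3°; with |LP| = 15.9, P = (24.08, 20.26). ∠LPE = 144.7° gives PE at 165.6° from the x-axis; with |PE| = 22.9, E = (1.895, 25.96). ∠PES = 126.1° gives ES at -140.5° from the x-axis; with |ES| = 28.4, S = (-20.02, 7.893). Then |RS| = |S − R| = 41.13.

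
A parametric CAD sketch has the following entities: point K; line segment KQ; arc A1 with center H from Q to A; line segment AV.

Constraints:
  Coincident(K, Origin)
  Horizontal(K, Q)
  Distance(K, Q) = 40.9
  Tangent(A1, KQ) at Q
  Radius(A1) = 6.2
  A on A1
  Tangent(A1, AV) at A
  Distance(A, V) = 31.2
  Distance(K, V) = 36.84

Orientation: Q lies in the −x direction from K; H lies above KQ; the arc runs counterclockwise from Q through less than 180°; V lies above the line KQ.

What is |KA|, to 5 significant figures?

35.606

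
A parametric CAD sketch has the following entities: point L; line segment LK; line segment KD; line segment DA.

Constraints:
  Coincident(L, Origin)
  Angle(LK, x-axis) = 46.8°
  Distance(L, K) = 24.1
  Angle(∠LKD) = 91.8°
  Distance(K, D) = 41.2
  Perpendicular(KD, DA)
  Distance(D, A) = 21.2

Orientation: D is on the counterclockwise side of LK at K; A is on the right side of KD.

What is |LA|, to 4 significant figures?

61.74

L is at the origin; LK runs at 46.8° with length 24.1, so K = 24.1·(cos 46.8°, sin 46.8°) = (16.50, 17.57). ∠LKD = 91.8°, so KD runs at 46.8° + (180° − 91.8°) = 135.0° from the x-axis; with |KD| = 41.2, D = K + 41.2·(cos 135.0°, sin 135.0°) = (-12.64, 46.70). KD is perpendicular to DA; with |DA| = 21.2 on the right of KD, A = D + 21.2·(0.7071, 0.7071) = (2.355, 61.69). Then |LA| = |A − L| = 61.74.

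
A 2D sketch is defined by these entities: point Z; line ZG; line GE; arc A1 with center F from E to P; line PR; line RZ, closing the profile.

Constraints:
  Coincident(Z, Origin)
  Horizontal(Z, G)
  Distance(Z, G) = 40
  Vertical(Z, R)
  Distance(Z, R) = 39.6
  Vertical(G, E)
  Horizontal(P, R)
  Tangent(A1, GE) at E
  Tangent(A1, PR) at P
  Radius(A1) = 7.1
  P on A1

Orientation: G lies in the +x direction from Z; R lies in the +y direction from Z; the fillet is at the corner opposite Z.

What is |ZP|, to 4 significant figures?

51.48

The virtual corner opposite Z is at (40.00, 39.60). Tangency of A1 to GE means the radius FE is perpendicular to GE and A1 meets PR tangentially, so FP is at right angles to PR, with radius 7.1, so the center F sits 7.1 in from both sides at F = (32.90, 32.50). That places the tangent points at E = (40.00, 32.50) on GE and P = (32.90, 39.60) on PR. Then |ZP| = |P − Z| = 51.48.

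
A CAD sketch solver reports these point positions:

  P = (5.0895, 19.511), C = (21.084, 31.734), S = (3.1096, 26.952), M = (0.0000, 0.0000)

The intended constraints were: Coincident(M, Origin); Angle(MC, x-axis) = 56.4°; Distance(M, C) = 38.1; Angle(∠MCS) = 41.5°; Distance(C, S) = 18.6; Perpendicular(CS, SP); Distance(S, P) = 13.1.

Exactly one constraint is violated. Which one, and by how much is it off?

Distance(S, P) = 13.1 — off by 5.40.

M = (0.00, 0.00) ✓; MC at 56.40° ✓; |MC| = 38.10 ✓; ∠MCS = 41.50° ✓; |CS| = 18.60 ✓; ∠(CS, SP) = 90.00° ✓; |SP| = 7.700 ✗.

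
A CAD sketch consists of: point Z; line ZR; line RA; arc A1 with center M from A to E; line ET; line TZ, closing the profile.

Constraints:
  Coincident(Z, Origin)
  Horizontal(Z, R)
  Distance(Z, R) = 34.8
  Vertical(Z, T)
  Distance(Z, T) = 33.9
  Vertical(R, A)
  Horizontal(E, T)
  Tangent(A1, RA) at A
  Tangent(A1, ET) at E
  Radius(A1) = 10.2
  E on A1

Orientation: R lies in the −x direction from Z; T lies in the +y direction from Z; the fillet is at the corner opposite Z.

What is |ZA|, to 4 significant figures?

42.10

Z is at the origin; ZR is horizontal with |ZR| = 34.8 and R on the −x side, so R = (-34.80, 0.000). Z and T share the same x with |ZT| = 33.9 and T on the +y side, so T = (0.000, 33.90). The virtual corner opposite Z is at (-34.80, 33.90). A1 meets RA tangentially, so MA is at right angles to RA and A1 meets ET tangentially, so ME is at right angles to ET, with radius 10.2, so the center M sits 10.2 in from both sides at M = (-24.60, 23.70). That places the tangent points at A = (-34.80, 23.70) on RA and E = (-24.60, 33.90) on ET. Then |ZA| = |A − Z| = 42.10.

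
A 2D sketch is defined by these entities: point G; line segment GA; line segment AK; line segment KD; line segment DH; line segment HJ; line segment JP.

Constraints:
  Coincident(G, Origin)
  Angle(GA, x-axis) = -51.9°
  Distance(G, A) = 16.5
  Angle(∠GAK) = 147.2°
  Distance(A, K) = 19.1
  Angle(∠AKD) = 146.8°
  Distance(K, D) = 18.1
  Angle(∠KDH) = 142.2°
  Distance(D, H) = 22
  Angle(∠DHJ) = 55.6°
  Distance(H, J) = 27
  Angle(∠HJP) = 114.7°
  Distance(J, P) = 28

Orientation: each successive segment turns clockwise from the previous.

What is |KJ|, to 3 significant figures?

23.8

∠KDH = 142.2° gives DH at -156° from the x-axis; with |DH| = 22.0, H = (-16.6, -57.1). ∠DHJ = 55.6° gives HJ at 79.9° from the x-axis; with |HJ| = 27.0, J = (-11.8, -30.5). Then |KJ| = |J − K| = 23.8.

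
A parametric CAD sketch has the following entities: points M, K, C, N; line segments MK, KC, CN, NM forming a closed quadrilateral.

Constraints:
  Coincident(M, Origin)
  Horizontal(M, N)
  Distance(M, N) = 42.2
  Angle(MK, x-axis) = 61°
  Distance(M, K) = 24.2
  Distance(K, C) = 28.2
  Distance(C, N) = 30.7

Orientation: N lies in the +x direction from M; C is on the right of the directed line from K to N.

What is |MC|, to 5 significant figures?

14.180

M is at the origin; M and N share the same y with |MN| = 42.2 and N in +x, so N = (42.2, 0). MK runs at 61.0° with |MK| = 24.2, so K = (11.732, 21.166). C is determined by |KC| = 28.2 and |CN| = 30.7 together: it lies at the intersection of circle(K, 28.2) and circle(N, 30.7). With |KN| = 37.098, the foot of the radical line on KN is 16.564 from K and the perpendicular offset is √(28.2² − 16.564²) = 22.822. Taking the right-of-KN solution: C = (12.315, -7.0282).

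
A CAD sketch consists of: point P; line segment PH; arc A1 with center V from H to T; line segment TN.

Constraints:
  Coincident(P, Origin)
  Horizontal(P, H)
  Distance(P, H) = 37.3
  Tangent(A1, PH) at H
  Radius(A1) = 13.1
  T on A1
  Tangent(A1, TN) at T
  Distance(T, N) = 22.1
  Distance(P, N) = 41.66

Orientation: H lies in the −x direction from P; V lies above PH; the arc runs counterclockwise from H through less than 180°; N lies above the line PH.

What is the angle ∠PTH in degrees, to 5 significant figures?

108.96°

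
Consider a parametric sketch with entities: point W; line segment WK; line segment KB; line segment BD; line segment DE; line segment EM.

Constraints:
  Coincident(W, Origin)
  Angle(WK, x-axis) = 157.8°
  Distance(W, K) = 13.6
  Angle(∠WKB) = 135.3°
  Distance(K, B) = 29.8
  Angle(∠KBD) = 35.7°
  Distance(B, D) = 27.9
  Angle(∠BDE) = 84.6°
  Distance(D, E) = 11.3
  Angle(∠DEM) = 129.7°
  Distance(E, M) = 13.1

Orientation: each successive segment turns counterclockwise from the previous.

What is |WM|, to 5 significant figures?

21.879

∠BDE = 84.6° gives DE at 82.200° from the x-axis; with |DE| = 11.3, E = (-11.427, -1.4409). ∠DEM = 129.7° gives EM at 132.50° from the x-axis; with |EM| = 13.1, M = (-20.277, 8.2175). Then |WM| = |M − W| = 21.879.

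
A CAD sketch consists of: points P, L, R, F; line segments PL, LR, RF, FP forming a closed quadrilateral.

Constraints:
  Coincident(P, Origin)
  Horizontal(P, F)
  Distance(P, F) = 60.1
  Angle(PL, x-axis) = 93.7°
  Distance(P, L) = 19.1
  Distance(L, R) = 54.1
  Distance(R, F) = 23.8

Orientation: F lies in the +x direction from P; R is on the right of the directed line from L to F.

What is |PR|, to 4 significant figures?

43.68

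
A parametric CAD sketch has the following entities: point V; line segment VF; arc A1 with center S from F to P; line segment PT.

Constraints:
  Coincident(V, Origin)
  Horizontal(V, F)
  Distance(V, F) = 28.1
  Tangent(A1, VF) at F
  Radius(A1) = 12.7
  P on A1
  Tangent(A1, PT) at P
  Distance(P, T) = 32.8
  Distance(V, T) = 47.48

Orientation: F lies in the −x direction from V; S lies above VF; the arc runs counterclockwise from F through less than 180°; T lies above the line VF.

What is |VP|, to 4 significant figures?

19.77

V is at the origin; V and F share the same y with |VF| = 28.1 and F on the −x side, so F = (-28.10, 0.000). The tangent condition forces SF to be normal to VF, so S = F + (0, 12.7) = (-28.10, 12.70). Since SP ⟂ PT (tangency), |ST| = √(12.7² + 32.8²) = 35.17 regardless of where P sits on A1. So T lies on both circle(V, 47.48) and circle(S, 35.17); the above-VF intersection is T = (-14.60, 45.18). P is the foot of the tangent from T: P = (-15.40, 12.39).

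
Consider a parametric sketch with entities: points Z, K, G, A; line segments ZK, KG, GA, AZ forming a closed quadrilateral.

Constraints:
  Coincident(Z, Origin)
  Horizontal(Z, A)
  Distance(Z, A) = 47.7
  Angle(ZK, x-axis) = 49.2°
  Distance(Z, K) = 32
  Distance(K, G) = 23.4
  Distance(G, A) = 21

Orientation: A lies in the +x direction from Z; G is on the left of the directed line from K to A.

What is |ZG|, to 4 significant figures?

48.65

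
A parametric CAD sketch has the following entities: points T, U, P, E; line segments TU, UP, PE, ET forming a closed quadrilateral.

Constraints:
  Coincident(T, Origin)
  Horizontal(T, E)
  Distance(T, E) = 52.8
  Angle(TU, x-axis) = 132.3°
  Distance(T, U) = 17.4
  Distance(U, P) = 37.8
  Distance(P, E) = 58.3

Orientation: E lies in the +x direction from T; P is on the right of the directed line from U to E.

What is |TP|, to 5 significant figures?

23.286

Checks: |UP| = 37.80 ✓; |PE| = 58.30 ✓.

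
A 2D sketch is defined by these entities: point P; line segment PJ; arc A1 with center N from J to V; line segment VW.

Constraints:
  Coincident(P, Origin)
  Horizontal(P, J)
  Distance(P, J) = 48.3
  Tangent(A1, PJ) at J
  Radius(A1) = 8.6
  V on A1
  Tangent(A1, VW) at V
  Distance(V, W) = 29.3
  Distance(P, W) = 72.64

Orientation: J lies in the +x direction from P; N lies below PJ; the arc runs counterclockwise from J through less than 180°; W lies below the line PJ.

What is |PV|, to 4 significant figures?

44.91

P is at the origin; P and J share the same y with |PJ| = 48.3 and J on the +x side, so J = (48.30, 0.000). A1 meets PJ tangentially, so NJ is at right angles to PJ, so N = J + (0, -8.6) = (48.30, -8.600). Since NV ⟂ VW (tangency), |NW| = √(8.6² + 29.3²) = 30.54 regardless of where V sits on A1. So W lies on both circle(P, 72.64) and circle(N, 30.54); the below-PJ intersection is W = (63.65, -34.99). V is the foot of the tangent from W: V = (42.39, -14.84).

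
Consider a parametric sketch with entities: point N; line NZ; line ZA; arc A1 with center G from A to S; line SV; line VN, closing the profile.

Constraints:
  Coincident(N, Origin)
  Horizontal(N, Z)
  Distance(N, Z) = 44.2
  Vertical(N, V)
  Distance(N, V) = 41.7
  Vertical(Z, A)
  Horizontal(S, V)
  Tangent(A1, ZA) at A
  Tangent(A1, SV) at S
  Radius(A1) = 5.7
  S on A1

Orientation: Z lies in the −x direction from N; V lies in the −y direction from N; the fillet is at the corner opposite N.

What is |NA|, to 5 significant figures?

57.006

N is at the origin; N and Z share the same y with |NZ| = 44.2 and Z on the −x side, so Z = (-44.200, 0.0000). NV is vertical with |NV| = 41.7 and V on the −y side, so V = (0.0000, -41.700). The virtual corner opposite N is at (-44.200, -41.700). The tangent condition forces GA to be normal to ZA and tangency of A1 to SV means the radius GS is perpendicular to SV, with radius 5.7, so the center G sits 5.7 in from both sides at G = (-38.500, -36.000). That places the tangent points at A = (-44.200, -36.000) on ZA and S = (-38.500, -41.700) on SV. Then |NA| = |A − N| = 57.006.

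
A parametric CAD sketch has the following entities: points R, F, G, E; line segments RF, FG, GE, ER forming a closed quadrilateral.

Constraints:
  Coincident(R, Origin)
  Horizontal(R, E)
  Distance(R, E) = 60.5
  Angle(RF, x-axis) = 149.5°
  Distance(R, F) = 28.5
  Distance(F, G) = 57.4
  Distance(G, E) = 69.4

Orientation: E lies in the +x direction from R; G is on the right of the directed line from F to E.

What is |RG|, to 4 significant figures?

36.68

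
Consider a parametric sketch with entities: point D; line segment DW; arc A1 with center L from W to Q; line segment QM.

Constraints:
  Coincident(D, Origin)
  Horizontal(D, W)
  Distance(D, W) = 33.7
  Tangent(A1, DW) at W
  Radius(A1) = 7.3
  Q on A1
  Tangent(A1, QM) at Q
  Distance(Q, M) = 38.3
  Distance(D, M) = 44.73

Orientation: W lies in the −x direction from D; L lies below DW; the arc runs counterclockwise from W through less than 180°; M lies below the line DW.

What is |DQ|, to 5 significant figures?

41.164

Checks: |LQ| = 7.300 ✓; ∠(LQ, QM) = 90.00° ✓; |QM| = 38.30 ✓; |DM| = 44.73 ✓.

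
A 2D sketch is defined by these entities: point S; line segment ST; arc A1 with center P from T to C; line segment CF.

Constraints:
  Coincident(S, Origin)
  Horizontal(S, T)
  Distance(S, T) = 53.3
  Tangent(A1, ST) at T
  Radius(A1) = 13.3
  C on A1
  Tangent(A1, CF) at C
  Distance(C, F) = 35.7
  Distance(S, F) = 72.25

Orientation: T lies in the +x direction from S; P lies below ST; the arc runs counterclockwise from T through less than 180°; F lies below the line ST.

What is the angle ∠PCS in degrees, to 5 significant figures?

140.34°

Checks: S = (0.00, 0.00) ✓; |PC| = 13.30 ✓; ∠(PC, CF) = 90.00° ✓; |CF| = 35.70 ✓; |SF| = 72.25 ✓.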